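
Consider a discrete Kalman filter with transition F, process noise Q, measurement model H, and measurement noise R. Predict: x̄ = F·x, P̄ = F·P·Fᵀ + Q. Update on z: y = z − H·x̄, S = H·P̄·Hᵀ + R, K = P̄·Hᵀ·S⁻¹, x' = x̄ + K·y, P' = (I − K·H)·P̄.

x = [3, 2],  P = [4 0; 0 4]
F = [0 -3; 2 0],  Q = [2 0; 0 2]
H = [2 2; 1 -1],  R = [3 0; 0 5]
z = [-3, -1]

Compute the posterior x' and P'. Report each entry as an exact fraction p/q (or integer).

x' = [-21384/12247, 3948/12247]
P' = [16302/12247 -11628/12247; -11628/12247 16002/12247]

x̄ = F·x = [-6, 6]
P̄ = F·P·Fᵀ + Q = [38 0; 0 18]
y = z − H·x̄ = [-3, 11]
S = H·P̄·Hᵀ + R = [227 40; 40 61]
K = P̄·Hᵀ·S⁻¹ = [3116/12247 5586/12247; 2916/12247 -5526/12247]
x' = x̄ + K·y = [-21384/12247, 3948/12247]
P' = (I − K·H)·P̄ = [16302/12247 -11628/12247; -11628/12247 16002/12247]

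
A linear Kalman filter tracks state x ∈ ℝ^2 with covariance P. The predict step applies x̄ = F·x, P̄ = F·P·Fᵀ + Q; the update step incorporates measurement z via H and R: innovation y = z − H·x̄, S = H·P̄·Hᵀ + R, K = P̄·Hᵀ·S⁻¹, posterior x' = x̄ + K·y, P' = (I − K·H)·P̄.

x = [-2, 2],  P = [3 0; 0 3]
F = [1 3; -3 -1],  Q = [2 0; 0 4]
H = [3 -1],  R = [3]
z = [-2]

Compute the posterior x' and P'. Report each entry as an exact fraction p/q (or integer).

x̄ = F·x = [4, 4]
P̄ = F·P·Fᵀ + Q = [32 -18; -18 34]
y = z − H·x̄ = [-10]
S = H·P̄·Hᵀ + R = [433]
K = P̄·Hᵀ·S⁻¹ = [114/433; -88/433]
x' = x̄ + K·y = [592/433, 2612/433]
P' = (I − K·H)·P̄ = [860/433 2238/433; 2238/433 6978/433]

x' = [592/433, 2612/433]
P' = [860/433 2238/433; 2238/433 6978/433]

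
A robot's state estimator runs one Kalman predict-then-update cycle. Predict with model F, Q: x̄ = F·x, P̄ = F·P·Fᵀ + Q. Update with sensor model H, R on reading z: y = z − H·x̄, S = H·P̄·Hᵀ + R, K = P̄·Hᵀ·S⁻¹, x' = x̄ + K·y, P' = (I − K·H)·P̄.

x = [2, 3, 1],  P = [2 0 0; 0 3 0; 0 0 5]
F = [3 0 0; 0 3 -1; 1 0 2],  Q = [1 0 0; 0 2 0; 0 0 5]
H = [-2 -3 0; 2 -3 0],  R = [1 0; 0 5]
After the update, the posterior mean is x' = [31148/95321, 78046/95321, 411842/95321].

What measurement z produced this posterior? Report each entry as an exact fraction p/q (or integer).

x̄ = F·x = [6, 8, 4]
P̄ = F·P·Fᵀ + Q = [19 0 6; 0 34 -10; 6 -10 27]
S = H·P̄·Hᵀ + R = [383 230; 230 387]
K = P̄·Hᵀ·S⁻¹ = [-23446/95321 23294/95321; -16014/95321 -15606/95321; -2694/95321 11946/95321]
x' − x̄ = [-540778/95321, -684522/95321, 30558/95321] = K·y
y = (KᵀK)⁻¹·Kᵀ·(x' − x̄) = [33, 10]
z = y + H·x̄ = [33, 10] + [-36, -12] = [-3, -2]

z = [-3, -2]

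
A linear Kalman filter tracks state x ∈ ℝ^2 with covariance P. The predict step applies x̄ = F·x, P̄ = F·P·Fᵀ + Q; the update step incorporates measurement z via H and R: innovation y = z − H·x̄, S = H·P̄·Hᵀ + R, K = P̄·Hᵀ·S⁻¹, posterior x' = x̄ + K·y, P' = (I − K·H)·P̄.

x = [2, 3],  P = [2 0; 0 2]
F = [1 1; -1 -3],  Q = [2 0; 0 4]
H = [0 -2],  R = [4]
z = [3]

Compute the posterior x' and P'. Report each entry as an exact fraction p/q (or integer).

x' = [49/25, -47/25]
P' = [86/25 -8/25; -8/25 24/25]

x̄ = F·x = [5, -11]
P̄ = F·P·Fᵀ + Q = [6 -8; -8 24]
y = z − H·x̄ = [-19]
S = H·P̄·Hᵀ + R = [100]
K = P̄·Hᵀ·S⁻¹ = [4/25; -12/25]
x' = x̄ + K·y = [49/25, -47/25]
P' = (I − K·H)·P̄ = [86/25 -8/25; -8/25 24/25]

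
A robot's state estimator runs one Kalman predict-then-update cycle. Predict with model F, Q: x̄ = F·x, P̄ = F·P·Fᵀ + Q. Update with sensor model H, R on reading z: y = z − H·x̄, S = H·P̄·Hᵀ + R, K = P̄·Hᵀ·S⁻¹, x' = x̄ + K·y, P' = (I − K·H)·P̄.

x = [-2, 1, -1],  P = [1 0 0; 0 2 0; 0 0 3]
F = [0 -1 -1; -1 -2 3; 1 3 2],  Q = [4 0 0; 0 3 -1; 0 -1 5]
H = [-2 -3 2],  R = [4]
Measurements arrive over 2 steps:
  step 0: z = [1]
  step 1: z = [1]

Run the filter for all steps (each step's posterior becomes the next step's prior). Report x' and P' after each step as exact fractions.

step 0: x' = [162/523, -975/523, -1027/523], P' = [3978/523 -5288/523 -4008/523; -5288/523 10596/523 10408/523; -4008/523 10408/523 11772/523]
step 1: x' = [-51926/92131, 428593/829179, 569581/829179], P' = [687372/92131 -998136/92131 -850992/92131; -998136/92131 20151044/829179 21495488/829179; -850992/92131 21495488/829179 25419170/829179]

step 0: x̄ = F·x = [0, -3, -1]
step 0: P̄ = F·P·Fᵀ + Q = [9 -5 -12; -5 39 4; -12 4 36]
step 0: y = z − H·x̄ = [-6]
step 0: S = H·P̄·Hᵀ + R = [523]
step 0: K = P̄·Hᵀ·S⁻¹ = [-27/523; -99/523; 84/523]
step 0: x' = x̄ + K·y = [162/523, -975/523, -1027/523]
step 0: P' = (I − K·H)·P̄ = [3978/523 -5288/523 -4008/523; -5288/523 10596/523 10408/523; -4008/523 10408/523 11772/523]
step 1: x̄ = F·x = [2002/523, -1293/523, -4817/523]
step 1: P̄ = F·P·Fᵀ + Q = [45276/523 -33828/523 -98076/523; -33828/523 31879/523 77027/523; -98076/523 77027/523 226181/523]
step 1: y = z − H·x̄ = [10282/523]
step 1: S = H·P̄·Hᵀ + R = [829179/523]
step 1: K = P̄·Hᵀ·S⁻¹ = [-20580/92131; 126073/829179; 417433/829179]
step 1: x' = x̄ + K·y = [-51926/92131, 428593/829179, 569581/829179]
step 1: P' = (I − K·H)·P̄ = [687372/92131 -998136/92131 -850992/92131; -998136/92131 20151044/829179 21495488/829179; -850992/92131 21495488/829179 25419170/829179]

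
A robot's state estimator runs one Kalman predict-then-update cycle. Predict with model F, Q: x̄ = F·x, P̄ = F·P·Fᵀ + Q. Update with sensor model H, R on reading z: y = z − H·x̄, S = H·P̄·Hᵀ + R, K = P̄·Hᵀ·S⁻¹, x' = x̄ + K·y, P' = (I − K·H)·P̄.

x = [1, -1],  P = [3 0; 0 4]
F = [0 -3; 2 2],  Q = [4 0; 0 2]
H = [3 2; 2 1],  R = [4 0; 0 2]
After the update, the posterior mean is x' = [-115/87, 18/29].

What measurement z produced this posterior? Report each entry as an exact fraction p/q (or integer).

x̄ = F·x = [3, 0]
P̄ = F·P·Fᵀ + Q = [40 -24; -24 30]
S = H·P̄·Hᵀ + R = [196 132; 132 96]
K = P̄·Hᵀ·S⁻¹ = [-10/29 92/87; 51/58 -81/58]
x' − x̄ = [-376/87, 18/29] = K·y
y = (KᵀK)⁻¹·Kᵀ·(x' − x̄) = [-12, -8]
z = y + H·x̄ = [-12, -8] + [9, 6] = [-3, -2]

z = [-3, -2]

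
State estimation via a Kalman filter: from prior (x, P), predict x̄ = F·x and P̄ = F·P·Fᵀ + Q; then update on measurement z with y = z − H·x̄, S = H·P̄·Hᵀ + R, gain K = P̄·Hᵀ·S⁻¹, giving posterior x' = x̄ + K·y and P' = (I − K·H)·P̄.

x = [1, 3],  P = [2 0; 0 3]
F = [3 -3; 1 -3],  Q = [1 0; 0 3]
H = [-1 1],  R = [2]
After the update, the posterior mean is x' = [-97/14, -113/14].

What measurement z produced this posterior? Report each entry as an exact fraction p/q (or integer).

x̄ = F·x = [-6, -8]
P̄ = F·P·Fᵀ + Q = [46 33; 33 32]
S = H·P̄·Hᵀ + R = [14]
K = P̄·Hᵀ·S⁻¹ = [-13/14; -1/14]
x' − x̄ = [-13/14, -1/14] = K·y
y = (KᵀK)⁻¹·Kᵀ·(x' − x̄) = [1]
z = y + H·x̄ = [1] + [-2] = [-1]

z = [-1]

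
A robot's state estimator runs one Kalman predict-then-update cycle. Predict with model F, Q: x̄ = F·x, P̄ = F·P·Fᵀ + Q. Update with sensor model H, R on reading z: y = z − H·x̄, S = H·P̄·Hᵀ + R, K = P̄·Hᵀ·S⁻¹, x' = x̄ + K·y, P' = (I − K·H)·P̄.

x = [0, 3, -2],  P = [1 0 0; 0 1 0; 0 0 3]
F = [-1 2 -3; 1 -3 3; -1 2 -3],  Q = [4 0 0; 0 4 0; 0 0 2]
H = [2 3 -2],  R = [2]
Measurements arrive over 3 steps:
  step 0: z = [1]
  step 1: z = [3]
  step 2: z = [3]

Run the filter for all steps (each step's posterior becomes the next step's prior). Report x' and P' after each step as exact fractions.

step 0: x' = [416/395, -267/395, -136/395], P' = [5384/395 -1868/395 2676/395; -1868/395 1066/395 -392/395; 2676/395 -392/395 2194/395]
step 1: x' = [-6604/14041, 14275/14041, -6280/14041], P' = [4967400/322943 -1663914/322943 2564152/322943; -1663914/322943 918112/322943 -392682/322943; 2564152/322943 -392682/322943 2070122/322943]
step 2: x' = [-187331337/149676517, 137371172/149676517, -204369507/149676517], P' = [2328419923/149676517 -775101933/149676517 1209147549/149676517; -775101933/149676517 426334675/149676517 -184792383/149676517; 1209147549/149676517 -184792383/149676517 976308329/149676517]

step 0: x̄ = F·x = [12, -15, 12]
step 0: P̄ = F·P·Fᵀ + Q = [36 -34 32; -34 41 -34; 32 -34 34]
step 0: y = z − H·x̄ = [46]
step 0: S = H·P̄·Hᵀ + R = [395]
step 0: K = P̄·Hᵀ·S⁻¹ = [-94/395; 123/395; -106/395]
step 0: x' = x̄ + K·y = [416/395, -267/395, -136/395]
step 0: P' = (I − K·H)·P̄ = [5384/395 -1868/395 2676/395; -1868/395 1066/395 -392/395; 2676/395 -392/395 2194/395]
step 1: x̄ = F·x = [-542/395, 809/395, -542/395]
step 1: P̄ = F·P·Fᵀ + Q = [59206/395 -62802/395 57626/395; -62802/395 70624/395 -62802/395; 57626/395 -62802/395 58416/395]
step 1: y = z − H·x̄ = [-1242/395]
step 1: S = H·P̄·Hᵀ + R = [645886/395]
step 1: K = P̄·Hᵀ·S⁻¹ = [-92623/322943; 105936/322943; -94993/322943]
step 1: x' = x̄ + K·y = [-6604/14041, 14275/14041, -6280/14041]
step 1: P' = (I − K·H)·P̄ = [4967400/322943 -1663914/322943 2564152/322943; -1663914/322943 918112/322943 -392682/322943; 2564152/322943 -392682/322943 2070122/322943]
step 2: x̄ = F·x = [53994/14041, -68269/14041, 53994/14041]
step 2: P̄ = F·P·Fᵀ + Q = [55315470/322943 -58701882/322943 54023698/322943; -58701882/322943 65589950/322943 -58701882/322943; 54023698/322943 -58701882/322943 54669584/322943]
step 2: y = z − H·x̄ = [246930/14041]
step 2: S = H·P̄·Hᵀ + R = [598706068/322943]
step 2: K = P̄·Hᵀ·S⁻¹ = [-86761051/299353034; 98384925/299353034; -88698709/299353034]
step 2: x' = x̄ + K·y = [-187331337/149676517, 137371172/149676517, -204369507/149676517]
step 2: P' = (I − K·H)·P̄ = [2328419923/149676517 -775101933/149676517 1209147549/149676517; -775101933/149676517 426334675/149676517 -184792383/149676517; 1209147549/149676517 -184792383/149676517 976308329/149676517]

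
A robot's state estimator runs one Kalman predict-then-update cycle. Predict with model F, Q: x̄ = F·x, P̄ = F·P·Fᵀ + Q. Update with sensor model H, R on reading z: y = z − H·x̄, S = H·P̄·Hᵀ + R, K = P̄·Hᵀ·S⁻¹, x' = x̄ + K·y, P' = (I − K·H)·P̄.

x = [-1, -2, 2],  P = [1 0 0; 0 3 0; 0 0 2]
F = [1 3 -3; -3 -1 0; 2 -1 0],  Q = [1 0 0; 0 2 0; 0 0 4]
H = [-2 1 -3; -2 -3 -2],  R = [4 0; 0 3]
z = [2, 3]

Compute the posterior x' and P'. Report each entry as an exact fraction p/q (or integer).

x̄ = F·x = [-13, 5, 0]
P̄ = F·P·Fᵀ + Q = [47 -12 -7; -12 14 -3; -7 -3 11]
y = z − H·x̄ = [-29, -8]
S = H·P̄·Hᵀ + R = [287 73; 73 125]
K = P̄·Hᵀ·S⁻¹ = [-2471/10182 -2141/10182; 6751/30546 -6875/30546; -941/10182 631/10182]
x' = x̄ + K·y = [-43579/10182, 11951/30546, 22241/10182]
P' = (I − K·H)·P̄ = [58105/3394 -31739/10182 -41165/3394; -31739/10182 27847/30546 21253/10182; -41165/3394 21253/10182 30223/3394]

x' = [-43579/10182, 11951/30546, 22241/10182]
P' = [58105/3394 -31739/10182 -41165/3394; -31739/10182 27847/30546 21253/10182; -41165/3394 21253/10182 30223/3394]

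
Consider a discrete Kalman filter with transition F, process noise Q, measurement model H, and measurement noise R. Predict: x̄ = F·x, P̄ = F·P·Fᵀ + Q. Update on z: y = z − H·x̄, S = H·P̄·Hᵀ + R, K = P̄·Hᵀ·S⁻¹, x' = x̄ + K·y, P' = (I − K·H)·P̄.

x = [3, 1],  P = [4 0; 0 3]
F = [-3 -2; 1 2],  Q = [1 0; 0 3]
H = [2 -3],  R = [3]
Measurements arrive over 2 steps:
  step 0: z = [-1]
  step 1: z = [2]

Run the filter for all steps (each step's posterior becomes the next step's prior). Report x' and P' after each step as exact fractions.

step 0: x̄ = F·x = [-11, 5]
step 0: P̄ = F·P·Fᵀ + Q = [49 -24; -24 19]
step 0: y = z − H·x̄ = [36]
step 0: S = H·P̄·Hᵀ + R = [658]
step 0: K = P̄·Hᵀ·S⁻¹ = [85/329; -15/94]
step 0: x' = x̄ + K·y = [-559/329, -35/47]
step 0: P' = (I − K·H)·P̄ = [1671/329 147/47; 147/47 211/94]
step 1: x̄ = F·x = [2167/329, -1049/329]
step 1: P̄ = F·P·Fᵀ + Q = [30670/329 -16199/329; -16199/329 9728/329]
step 1: y = z − H·x̄ = [-6823/329]
step 1: S = H·P̄·Hᵀ + R = [405607/329]
step 1: K = P̄·Hᵀ·S⁻¹ = [109937/405607; -61582/405607]
step 1: x' = x̄ + K·y = [391642/405607, -16133/405607]
step 1: P' = (I − K·H)·P̄ = [1075449/405607 607029/405607; 607029/405607 466268/405607]

step 0: x' = [-559/329, -35/47], P' = [1671/329 147/47; 147/47 211/94]
step 1: x' = [391642/405607, -16133/405607], P' = [1075449/405607 607029/405607; 607029/405607 466268/405607]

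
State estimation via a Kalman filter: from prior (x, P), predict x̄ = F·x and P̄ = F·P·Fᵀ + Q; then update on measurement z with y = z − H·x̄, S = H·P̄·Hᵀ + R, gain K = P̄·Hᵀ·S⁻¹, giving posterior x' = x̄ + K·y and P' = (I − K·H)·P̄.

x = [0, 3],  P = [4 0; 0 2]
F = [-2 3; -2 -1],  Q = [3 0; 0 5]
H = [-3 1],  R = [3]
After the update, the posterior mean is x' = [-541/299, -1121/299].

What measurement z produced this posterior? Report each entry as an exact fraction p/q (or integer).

x̄ = F·x = [9, -3]
P̄ = F·P·Fᵀ + Q = [37 10; 10 23]
S = H·P̄·Hᵀ + R = [299]
K = P̄·Hᵀ·S⁻¹ = [-101/299; -7/299]
x' − x̄ = [-3232/299, -224/299] = K·y
y = (KᵀK)⁻¹·Kᵀ·(x' − x̄) = [32]
z = y + H·x̄ = [32] + [-30] = [2]

z = [2]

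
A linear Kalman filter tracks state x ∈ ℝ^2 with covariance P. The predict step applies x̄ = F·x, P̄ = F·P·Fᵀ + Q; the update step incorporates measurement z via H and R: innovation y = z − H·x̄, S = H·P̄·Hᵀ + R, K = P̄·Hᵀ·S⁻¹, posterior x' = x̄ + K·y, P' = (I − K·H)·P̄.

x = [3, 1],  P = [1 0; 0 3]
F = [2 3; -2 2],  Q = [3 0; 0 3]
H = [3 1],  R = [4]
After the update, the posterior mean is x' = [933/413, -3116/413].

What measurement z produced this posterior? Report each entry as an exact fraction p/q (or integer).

x̄ = F·x = [9, -4]
P̄ = F·P·Fᵀ + Q = [34 14; 14 19]
S = H·P̄·Hᵀ + R = [413]
K = P̄·Hᵀ·S⁻¹ = [116/413; 61/413]
x' − x̄ = [-2784/413, -1464/413] = K·y
y = (KᵀK)⁻¹·Kᵀ·(x' − x̄) = [-24]
z = y + H·x̄ = [-24] + [23] = [-1]

z = [-1]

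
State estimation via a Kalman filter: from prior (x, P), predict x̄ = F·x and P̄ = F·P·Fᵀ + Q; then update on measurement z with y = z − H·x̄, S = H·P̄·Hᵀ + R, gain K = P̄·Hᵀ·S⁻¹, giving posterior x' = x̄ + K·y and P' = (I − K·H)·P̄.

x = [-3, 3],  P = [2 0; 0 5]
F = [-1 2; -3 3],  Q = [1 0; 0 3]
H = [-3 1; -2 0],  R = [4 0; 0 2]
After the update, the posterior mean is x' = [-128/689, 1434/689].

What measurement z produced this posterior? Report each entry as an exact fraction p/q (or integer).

z = [2, 1]

x̄ = F·x = [9, 18]
P̄ = F·P·Fᵀ + Q = [23 36; 36 66]
S = H·P̄·Hᵀ + R = [61 66; 66 94]
K = P̄·Hᵀ·S⁻¹ = [-33/689 -314/689; 402/689 -810/689]
x' − x̄ = [-6329/689, -10968/689] = K·y
y = (KᵀK)⁻¹·Kᵀ·(x' − x̄) = [11, 19]
z = y + H·x̄ = [11, 19] + [-9, -18] = [2, 1]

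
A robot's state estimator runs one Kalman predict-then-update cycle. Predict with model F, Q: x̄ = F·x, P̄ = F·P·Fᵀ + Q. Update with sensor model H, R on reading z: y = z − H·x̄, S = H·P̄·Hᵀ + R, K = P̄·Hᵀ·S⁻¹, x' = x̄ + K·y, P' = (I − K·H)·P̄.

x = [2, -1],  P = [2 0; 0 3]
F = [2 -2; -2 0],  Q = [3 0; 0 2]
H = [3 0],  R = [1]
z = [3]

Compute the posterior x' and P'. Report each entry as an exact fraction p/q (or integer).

x̄ = F·x = [6, -4]
P̄ = F·P·Fᵀ + Q = [23 -8; -8 10]
y = z − H·x̄ = [-15]
S = H·P̄·Hᵀ + R = [208]
K = P̄·Hᵀ·S⁻¹ = [69/208; -3/26]
x' = x̄ + K·y = [213/208, -59/26]
P' = (I − K·H)·P̄ = [23/208 -1/26; -1/26 94/13]

x' = [213/208, -59/26]
P' = [23/208 -1/26; -1/26 94/13]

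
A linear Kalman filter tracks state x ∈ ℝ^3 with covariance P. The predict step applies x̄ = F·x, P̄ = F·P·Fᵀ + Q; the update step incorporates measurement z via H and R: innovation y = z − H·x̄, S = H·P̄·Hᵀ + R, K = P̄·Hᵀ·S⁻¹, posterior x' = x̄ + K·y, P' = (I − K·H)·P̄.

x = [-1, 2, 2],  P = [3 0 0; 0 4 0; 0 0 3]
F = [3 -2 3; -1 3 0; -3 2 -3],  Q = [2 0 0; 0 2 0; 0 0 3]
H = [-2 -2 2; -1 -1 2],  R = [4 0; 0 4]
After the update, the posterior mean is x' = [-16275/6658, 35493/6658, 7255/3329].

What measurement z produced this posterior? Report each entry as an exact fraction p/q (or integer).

z = [-1, 1]

x̄ = F·x = [-1, 7, 1]
P̄ = F·P·Fᵀ + Q = [72 -33 -70; -33 41 33; -70 33 73]
S = H·P̄·Hᵀ + R = [780 608; 608 491]
K = P̄·Hᵀ·S⁻¹ = [897/6658 -1769/3329; -5357/6658 3710/3329; -811/3329 2245/3329]
x' − x̄ = [-9617/6658, -11113/6658, 3926/3329] = K·y
y = (KᵀK)⁻¹·Kᵀ·(x' − x̄) = [9, 5]
z = y + H·x̄ = [9, 5] + [-10, -4] = [-1, 1]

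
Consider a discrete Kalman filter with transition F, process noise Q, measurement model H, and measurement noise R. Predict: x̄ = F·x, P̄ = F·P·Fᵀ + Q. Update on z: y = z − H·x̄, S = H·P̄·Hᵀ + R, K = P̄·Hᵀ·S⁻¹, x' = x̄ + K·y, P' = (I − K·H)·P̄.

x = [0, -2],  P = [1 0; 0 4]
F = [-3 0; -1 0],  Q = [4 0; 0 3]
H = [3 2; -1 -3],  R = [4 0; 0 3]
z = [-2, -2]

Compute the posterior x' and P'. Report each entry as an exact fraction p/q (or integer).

x̄ = F·x = [0, 0]
P̄ = F·P·Fᵀ + Q = [13 3; 3 4]
y = z − H·x̄ = [-2, -2]
S = H·P̄·Hᵀ + R = [173 -96; -96 70]
K = P̄·Hᵀ·S⁻¹ = [519/1447 257/1447; -125/1447 -963/2894]
x' = x̄ + K·y = [-1552/1447, 1213/1447]
P' = (I − K·H)·P̄ = [1110/1447 -627/1447; -627/1447 1381/2894]

x' = [-1552/1447, 1213/1447]
P' = [1110/1447 -627/1447; -627/1447 1381/2894]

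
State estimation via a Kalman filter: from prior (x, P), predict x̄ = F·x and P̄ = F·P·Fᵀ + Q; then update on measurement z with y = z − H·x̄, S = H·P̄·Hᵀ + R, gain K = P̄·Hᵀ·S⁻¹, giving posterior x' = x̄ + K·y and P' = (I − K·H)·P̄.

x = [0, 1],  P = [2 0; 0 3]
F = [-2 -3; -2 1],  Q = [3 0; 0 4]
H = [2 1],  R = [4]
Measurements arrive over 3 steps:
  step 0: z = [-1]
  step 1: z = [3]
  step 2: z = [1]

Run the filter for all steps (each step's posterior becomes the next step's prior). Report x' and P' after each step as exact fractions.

step 0: x' = [-201/167, 219/167], P' = [721/167 -1142/167; -1142/167 2336/167]
step 1: x' = [35/1598, 2297/799], P' = [65167/4794 -58808/2397; -58808/2397 114152/2397]
step 2: x' = [1284278/273133, -2369757/273133], P' = [6041933/273133 -11141786/273133; -11141786/273133 21472768/273133]

step 0: x̄ = F·x = [-3, 1]
step 0: P̄ = F·P·Fᵀ + Q = [38 -1; -1 15]
step 0: y = z − H·x̄ = [4]
step 0: S = H·P̄·Hᵀ + R = [167]
step 0: K = P̄·Hᵀ·S⁻¹ = [75/167; 13/167]
step 0: x' = x̄ + K·y = [-201/167, 219/167]
step 0: P' = (I − K·H)·P̄ = [721/167 -1142/167; -1142/167 2336/167]
step 1: x̄ = F·x = [-255/167, 621/167]
step 1: P̄ = F·P·Fᵀ + Q = [10705/167 -8692/167; -8692/167 10456/167]
step 1: y = z − H·x̄ = [390/167]
step 1: S = H·P̄·Hᵀ + R = [19176/167]
step 1: K = P̄·Hᵀ·S⁻¹ = [6359/9588; -866/2397]
step 1: x' = x̄ + K·y = [35/1598, 2297/799]
step 1: P' = (I − K·H)·P̄ = [65167/4794 -58808/2397; -58808/2397 114152/2397]
step 2: x̄ = F·x = [-6926/799, 2262/799]
step 2: P̄ = F·P·Fᵀ + Q = [459197/2397 -149118/799; -149118/799 163102/799]
step 2: y = z − H·x̄ = [12389/799]
step 2: S = H·P̄·Hᵀ + R = [546266/2397]
step 2: K = P̄·Hᵀ·S⁻¹ = [235520/273133; -202701/273133]
step 2: x' = x̄ + K·y = [1284278/273133, -2369757/273133]
step 2: P' = (I − K·H)·P̄ = [6041933/273133 -11141786/273133; -11141786/273133 21472768/273133]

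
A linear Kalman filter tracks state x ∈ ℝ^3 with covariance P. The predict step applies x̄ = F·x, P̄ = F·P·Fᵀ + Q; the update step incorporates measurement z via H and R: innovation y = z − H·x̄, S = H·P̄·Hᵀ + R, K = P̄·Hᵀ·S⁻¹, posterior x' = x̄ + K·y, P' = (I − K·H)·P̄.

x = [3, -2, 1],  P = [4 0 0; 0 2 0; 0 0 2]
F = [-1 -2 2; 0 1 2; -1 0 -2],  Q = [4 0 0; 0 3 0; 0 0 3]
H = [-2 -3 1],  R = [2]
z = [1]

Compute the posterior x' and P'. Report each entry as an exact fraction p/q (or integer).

x̄ = F·x = [3, 0, -5]
P̄ = F·P·Fᵀ + Q = [24 4 -4; 4 13 -8; -4 -8 15]
y = z − H·x̄ = [12]
S = H·P̄·Hᵀ + R = [342]
K = P̄·Hᵀ·S⁻¹ = [-32/171; -55/342; 47/342]
x' = x̄ + K·y = [43/57, -110/57, -191/57]
P' = (I − K·H)·P̄ = [2056/171 -1076/171 820/171; -1076/171 1421/342 -151/342; 820/171 -151/342 2921/342]

x' = [43/57, -110/57, -191/57]
P' = [2056/171 -1076/171 820/171; -1076/171 1421/342 -151/342; 820/171 -151/342 2921/342]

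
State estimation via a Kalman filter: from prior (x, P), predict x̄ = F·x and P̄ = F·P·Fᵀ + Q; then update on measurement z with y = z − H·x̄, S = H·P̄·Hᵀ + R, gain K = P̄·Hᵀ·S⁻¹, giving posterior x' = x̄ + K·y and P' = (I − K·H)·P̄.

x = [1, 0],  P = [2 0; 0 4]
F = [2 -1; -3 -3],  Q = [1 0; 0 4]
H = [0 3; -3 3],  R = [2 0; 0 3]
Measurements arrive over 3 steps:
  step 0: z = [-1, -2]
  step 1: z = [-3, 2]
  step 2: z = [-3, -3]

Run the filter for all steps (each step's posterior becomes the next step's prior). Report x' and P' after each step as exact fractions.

step 0: x̄ = F·x = [2, -3]
step 0: P̄ = F·P·Fᵀ + Q = [13 0; 0 58]
step 0: y = z − H·x̄ = [8, 13]
step 0: S = H·P̄·Hᵀ + R = [524 522; 522 642]
step 0: K = P̄·Hᵀ·S⁻¹ = [3393/10654 -1703/5327; 1740/5327 29/5327]
step 0: x' = x̄ + K·y = [2087/5327, -1684/5327]
step 0: P' = (I − K·H)·P̄ = [2834/5327 1131/5327; 1131/5327 1160/5327]
step 1: x̄ = F·x = [5858/5327, -1209/5327]
step 1: P̄ = F·P·Fᵀ + Q = [13299/5327 -16917/5327; -16917/5327 77612/5327]
step 1: y = z − H·x̄ = [-12354/5327, 31855/5327]
step 1: S = H·P̄·Hᵀ + R = [709162/5327 850761/5327; 850761/5327 1138686/5327]
step 1: K = P̄·Hᵀ·S⁻¹ = [1209582/5238631 -1320765/5238631; 1493169/5238631 189058/5238631]
step 1: x' = x̄ + K·y = [-4942415/5238631, -3521245/5238631]
step 1: P' = (I − K·H)·P̄ = [2127153/5238631 806388/5238631; 806388/5238631 995446/5238631]
step 2: x̄ = F·x = [-6363585/5238631, 25390980/5238631]
step 2: P̄ = F·P·Fᵀ + Q = [11517137/5238631 -12195744/5238631; -12195744/5238631 63572899/5238631]
step 2: y = z − H·x̄ = [-91888833/5238631, -110979588/5238631]
step 2: S = H·P̄·Hᵀ + R = [582633353/5238631 681917787/5238631; 681917787/5238631 911049609/5238631]
step 2: K = P̄·Hᵀ·S⁻¹ = [965769021/4186591256 -1049782015/4186591256; 596537475/2093295628 75768643/2093295628]
step 2: x' = x̄ + K·y = [213654657/4186591256, -1922845449/2093295628]
step 2: P' = (I − K·H)·P̄ = [1693628029/4186591256 321923007/2093295628; 321923007/2093295628 198845825/1046647814]

step 0: x' = [2087/5327, -1684/5327], P' = [2834/5327 1131/5327; 1131/5327 1160/5327]
step 1: x' = [-4942415/5238631, -3521245/5238631], P' = [2127153/5238631 806388/5238631; 806388/5238631 995446/5238631]
step 2: x' = [213654657/4186591256, -1922845449/2093295628], P' = [1693628029/4186591256 321923007/2093295628; 321923007/2093295628 198845825/1046647814]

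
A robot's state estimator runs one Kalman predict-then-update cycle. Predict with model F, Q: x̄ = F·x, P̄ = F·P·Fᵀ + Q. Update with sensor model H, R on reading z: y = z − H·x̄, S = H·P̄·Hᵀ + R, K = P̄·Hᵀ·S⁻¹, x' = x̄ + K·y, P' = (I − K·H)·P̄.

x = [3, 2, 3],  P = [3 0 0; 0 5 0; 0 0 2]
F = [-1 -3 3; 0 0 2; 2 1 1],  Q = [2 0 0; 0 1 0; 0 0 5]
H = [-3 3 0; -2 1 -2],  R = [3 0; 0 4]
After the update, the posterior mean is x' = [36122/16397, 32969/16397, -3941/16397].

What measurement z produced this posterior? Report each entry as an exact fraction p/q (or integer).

x̄ = F·x = [0, 6, 11]
P̄ = F·P·Fᵀ + Q = [68 12 -15; 12 9 4; -15 4 24]
S = H·P̄·Hᵀ + R = [480 213; 213 197]
K = P̄·Hᵀ·S⁻¹ = [-4358/16397 -3112/16397; 1042/16397 -3041/16397; 4737/16397 -6287/16397]
x' − x̄ = [36122/16397, -65413/16397, -184308/16397] = K·y
y = (KᵀK)⁻¹·Kᵀ·(x' − x̄) = [-19, 15]
z = y + H·x̄ = [-19, 15] + [18, -16] = [-1, -1]

z = [-1, -1]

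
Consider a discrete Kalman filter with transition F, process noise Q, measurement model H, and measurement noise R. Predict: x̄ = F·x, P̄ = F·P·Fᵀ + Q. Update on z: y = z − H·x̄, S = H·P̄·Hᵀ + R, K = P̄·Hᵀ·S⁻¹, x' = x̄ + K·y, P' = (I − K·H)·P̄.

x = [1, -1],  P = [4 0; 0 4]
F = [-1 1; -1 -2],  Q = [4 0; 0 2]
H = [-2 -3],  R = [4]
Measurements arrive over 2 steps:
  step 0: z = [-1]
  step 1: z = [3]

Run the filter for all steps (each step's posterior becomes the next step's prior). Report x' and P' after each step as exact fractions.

step 0: x̄ = F·x = [-2, 1]
step 0: P̄ = F·P·Fᵀ + Q = [12 -4; -4 22]
step 0: y = z − H·x̄ = [-2]
step 0: S = H·P̄·Hᵀ + R = [202]
step 0: K = P̄·Hᵀ·S⁻¹ = [-6/101; -29/101]
step 0: x' = x̄ + K·y = [-190/101, 159/101]
step 0: P' = (I − K·H)·P̄ = [1140/101 -752/101; -752/101 540/101]
step 1: x̄ = F·x = [349/101, -128/101]
step 1: P̄ = F·P·Fᵀ + Q = [3588/101 -692/101; -692/101 494/101]
step 1: y = z − H·x̄ = [617/101]
step 1: S = H·P̄·Hᵀ + R = [10898/101]
step 1: K = P̄·Hᵀ·S⁻¹ = [-2550/5449; -49/5449]
step 1: x' = x̄ + K·y = [3251/5449, -7205/5449]
step 1: P' = (I − K·H)·P̄ = [64812/5449 -39808/5449; -39808/5449 26604/5449]

step 0: x' = [-190/101, 159/101], P' = [1140/101 -752/101; -752/101 540/101]
step 1: x' = [3251/5449, -7205/5449], P' = [64812/5449 -39808/5449; -39808/5449 26604/5449]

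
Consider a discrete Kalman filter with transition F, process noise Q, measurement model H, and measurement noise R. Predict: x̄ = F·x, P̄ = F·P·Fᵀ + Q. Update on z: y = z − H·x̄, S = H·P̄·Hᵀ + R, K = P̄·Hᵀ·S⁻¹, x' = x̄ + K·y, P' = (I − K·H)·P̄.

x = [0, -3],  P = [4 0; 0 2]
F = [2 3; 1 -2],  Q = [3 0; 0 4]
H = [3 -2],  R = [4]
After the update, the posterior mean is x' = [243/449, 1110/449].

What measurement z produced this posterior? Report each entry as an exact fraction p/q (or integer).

z = [-3]

x̄ = F·x = [-9, 6]
P̄ = F·P·Fᵀ + Q = [37 -4; -4 16]
S = H·P̄·Hᵀ + R = [449]
K = P̄·Hᵀ·S⁻¹ = [119/449; -44/449]
x' − x̄ = [4284/449, -1584/449] = K·y
y = (KᵀK)⁻¹·Kᵀ·(x' − x̄) = [36]
z = y + H·x̄ = [36] + [-39] = [-3]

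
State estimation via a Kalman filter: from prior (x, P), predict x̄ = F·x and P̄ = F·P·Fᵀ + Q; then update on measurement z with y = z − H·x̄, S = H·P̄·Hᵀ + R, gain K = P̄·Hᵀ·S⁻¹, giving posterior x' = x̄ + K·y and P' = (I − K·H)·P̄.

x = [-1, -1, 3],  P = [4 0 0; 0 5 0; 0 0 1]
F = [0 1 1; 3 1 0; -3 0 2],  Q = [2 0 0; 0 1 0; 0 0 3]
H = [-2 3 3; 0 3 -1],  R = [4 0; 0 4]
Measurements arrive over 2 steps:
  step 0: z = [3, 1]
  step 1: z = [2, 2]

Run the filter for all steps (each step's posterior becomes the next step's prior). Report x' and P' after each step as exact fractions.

step 0: x̄ = F·x = [2, -4, 9]
step 0: P̄ = F·P·Fᵀ + Q = [8 5 2; 5 42 -36; 2 -36 43]
step 0: y = z − H·x̄ = [-8, 22]
step 0: S = H·P̄·Hᵀ + R = [69 7; 7 641]
step 0: K = P̄·Hᵀ·S⁻¹ = [1557/22090 431/22090; 1997/22090 5561/22090; 5977/22090 -5269/22090]
step 0: x' = x̄ + K·y = [20603/11045, 9003/11045, 17538/11045]
step 0: P' = (I − K·H)·P̄ = [81666/11045 14086/11045 41396/11045; 14086/11045 5461/11045 5261/11045; 41396/11045 5261/11045 26321/11045]
step 1: x̄ = F·x = [26541/11045, 70812/11045, -26733/11045]
step 1: P̄ = F·P·Fᵀ + Q = [64394/11045 177168/11045 -103282/11045; 177168/11045 836016/11045 -518354/11045; -103282/11045 -518354/11045 376661/11045]
step 1: y = z − H·x̄ = [-11413/2209, -217079/11045]
step 1: S = H·P̄·Hᵀ + R = [199769/2209 402893/2209; 402893/2209 11055109/11045]
step 1: K = P̄·Hᵀ·S⁻¹ = [-5705437/158086716 10117009/158086716; 2951336/39521679 10281502/39521679; 33401567/158086716 -33709847/158086716]
step 1: x' = x̄ + K·y = [35086315/26347786, 12020310/13173893, 17889049/26347786]
step 1: P' = (I − K·H)·P̄ = [97047629/39521679 18228404/39521679 44568203/39521679; 18228404/39521679 14303348/39521679 1784036/39521679; 44568203/39521679 1784036/39521679 39061955/39521679]

step 0: x' = [20603/11045, 9003/11045, 17538/11045], P' = [81666/11045 14086/11045 41396/11045; 14086/11045 5461/11045 5261/11045; 41396/11045 5261/11045 26321/11045]
step 1: x' = [35086315/26347786, 12020310/13173893, 17889049/26347786], P' = [97047629/39521679 18228404/39521679 44568203/39521679; 18228404/39521679 14303348/39521679 1784036/39521679; 44568203/39521679 1784036/39521679 39061955/39521679]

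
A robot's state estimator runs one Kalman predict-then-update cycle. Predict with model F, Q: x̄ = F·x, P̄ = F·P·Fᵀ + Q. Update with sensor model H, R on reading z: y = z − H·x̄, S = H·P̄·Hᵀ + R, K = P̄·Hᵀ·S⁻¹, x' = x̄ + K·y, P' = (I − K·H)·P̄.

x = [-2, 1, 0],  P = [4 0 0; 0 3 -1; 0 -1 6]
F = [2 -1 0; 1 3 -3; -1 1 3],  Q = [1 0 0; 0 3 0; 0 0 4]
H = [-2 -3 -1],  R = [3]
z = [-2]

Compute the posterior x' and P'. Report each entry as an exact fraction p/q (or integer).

x̄ = F·x = [-5, 1, 3]
P̄ = F·P·Fᵀ + Q = [20 -4 -8; -4 106 -55; -8 -55 59]
y = z − H·x̄ = [-6]
S = H·P̄·Hᵀ + R = [686]
K = P̄·Hᵀ·S⁻¹ = [-10/343; -255/686; 61/343]
x' = x̄ + K·y = [-1655/343, 1108/343, 663/343]
P' = (I − K·H)·P̄ = [6660/343 -3922/343 -1524/343; -3922/343 7691/686 -3310/343; -1524/343 -3310/343 12795/343]

x' = [-1655/343, 1108/343, 663/343]
P' = [6660/343 -3922/343 -1524/343; -3922/343 7691/686 -3310/343; -1524/343 -3310/343 12795/343]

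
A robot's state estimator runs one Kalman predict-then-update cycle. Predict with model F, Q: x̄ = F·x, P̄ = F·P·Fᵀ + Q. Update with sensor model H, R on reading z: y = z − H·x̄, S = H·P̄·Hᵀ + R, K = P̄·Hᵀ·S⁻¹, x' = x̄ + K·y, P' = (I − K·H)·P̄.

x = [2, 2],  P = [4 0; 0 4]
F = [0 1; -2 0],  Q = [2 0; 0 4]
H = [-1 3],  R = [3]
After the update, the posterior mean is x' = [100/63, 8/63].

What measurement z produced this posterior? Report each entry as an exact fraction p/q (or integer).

z = [-1]

x̄ = F·x = [2, -4]
P̄ = F·P·Fᵀ + Q = [6 0; 0 20]
S = H·P̄·Hᵀ + R = [189]
K = P̄·Hᵀ·S⁻¹ = [-2/63; 20/63]
x' − x̄ = [-26/63, 260/63] = K·y
y = (KᵀK)⁻¹·Kᵀ·(x' − x̄) = [13]
z = y + H·x̄ = [13] + [-14] = [-1]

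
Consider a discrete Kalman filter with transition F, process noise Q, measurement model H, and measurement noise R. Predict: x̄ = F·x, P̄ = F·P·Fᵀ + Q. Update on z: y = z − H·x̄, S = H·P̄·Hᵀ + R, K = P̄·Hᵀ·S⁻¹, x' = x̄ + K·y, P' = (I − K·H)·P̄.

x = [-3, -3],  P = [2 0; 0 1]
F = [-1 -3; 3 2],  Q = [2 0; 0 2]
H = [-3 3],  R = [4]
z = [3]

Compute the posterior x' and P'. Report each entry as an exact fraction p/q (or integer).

x̄ = F·x = [12, -15]
P̄ = F·P·Fᵀ + Q = [13 -12; -12 24]
y = z − H·x̄ = [84]
S = H·P̄·Hᵀ + R = [553]
K = P̄·Hᵀ·S⁻¹ = [-75/553; 108/553]
x' = x̄ + K·y = [48/79, 111/79]
P' = (I − K·H)·P̄ = [1564/553 1464/553; 1464/553 1608/553]

x' = [48/79, 111/79]
P' = [1564/553 1464/553; 1464/553 1608/553]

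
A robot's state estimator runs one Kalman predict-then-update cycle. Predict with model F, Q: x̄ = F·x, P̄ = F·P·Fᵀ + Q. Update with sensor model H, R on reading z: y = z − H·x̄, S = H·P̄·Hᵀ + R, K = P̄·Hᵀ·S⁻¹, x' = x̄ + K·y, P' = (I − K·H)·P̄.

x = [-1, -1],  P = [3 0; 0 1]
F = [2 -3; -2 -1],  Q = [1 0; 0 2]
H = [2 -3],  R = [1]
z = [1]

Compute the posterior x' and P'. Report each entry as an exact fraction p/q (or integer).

x̄ = F·x = [1, 3]
P̄ = F·P·Fᵀ + Q = [22 -9; -9 15]
y = z − H·x̄ = [8]
S = H·P̄·Hᵀ + R = [332]
K = P̄·Hᵀ·S⁻¹ = [71/332; -63/332]
x' = x̄ + K·y = [225/83, 123/83]
P' = (I − K·H)·P̄ = [2263/332 1485/332; 1485/332 1011/332]

x' = [225/83, 123/83]
P' = [2263/332 1485/332; 1485/332 1011/332]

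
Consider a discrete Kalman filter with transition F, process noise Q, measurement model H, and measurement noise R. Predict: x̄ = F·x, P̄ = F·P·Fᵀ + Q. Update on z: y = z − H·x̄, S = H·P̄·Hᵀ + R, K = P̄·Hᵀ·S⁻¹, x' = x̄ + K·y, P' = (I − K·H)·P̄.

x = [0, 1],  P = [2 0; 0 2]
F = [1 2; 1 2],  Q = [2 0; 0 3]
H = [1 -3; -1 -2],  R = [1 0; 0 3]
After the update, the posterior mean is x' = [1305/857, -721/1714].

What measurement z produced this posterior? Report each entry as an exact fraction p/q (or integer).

z = [3, -1]

x̄ = F·x = [2, 2]
P̄ = F·P·Fᵀ + Q = [12 10; 10 13]
S = H·P̄·Hᵀ + R = [70 76; 76 107]
K = P̄·Hᵀ·S⁻¹ = [253/857 -436/857; -367/1714 -158/857]
x' − x̄ = [-409/857, -4149/1714] = K·y
y = (KᵀK)⁻¹·Kᵀ·(x' − x̄) = [7, 5]
z = y + H·x̄ = [7, 5] + [-4, -6] = [3, -1]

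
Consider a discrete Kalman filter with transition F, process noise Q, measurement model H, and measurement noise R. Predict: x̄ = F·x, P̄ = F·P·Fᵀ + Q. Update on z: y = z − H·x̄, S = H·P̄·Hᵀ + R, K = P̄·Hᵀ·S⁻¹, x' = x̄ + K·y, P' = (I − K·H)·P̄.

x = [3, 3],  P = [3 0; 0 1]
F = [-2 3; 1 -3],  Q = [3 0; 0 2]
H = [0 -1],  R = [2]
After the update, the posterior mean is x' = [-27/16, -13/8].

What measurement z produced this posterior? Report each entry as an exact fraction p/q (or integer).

x̄ = F·x = [3, -6]
P̄ = F·P·Fᵀ + Q = [24 -15; -15 14]
S = H·P̄·Hᵀ + R = [16]
K = P̄·Hᵀ·S⁻¹ = [15/16; -7/8]
x' − x̄ = [-75/16, 35/8] = K·y
y = (KᵀK)⁻¹·Kᵀ·(x' − x̄) = [-5]
z = y + H·x̄ = [-5] + [6] = [1]

z = [1]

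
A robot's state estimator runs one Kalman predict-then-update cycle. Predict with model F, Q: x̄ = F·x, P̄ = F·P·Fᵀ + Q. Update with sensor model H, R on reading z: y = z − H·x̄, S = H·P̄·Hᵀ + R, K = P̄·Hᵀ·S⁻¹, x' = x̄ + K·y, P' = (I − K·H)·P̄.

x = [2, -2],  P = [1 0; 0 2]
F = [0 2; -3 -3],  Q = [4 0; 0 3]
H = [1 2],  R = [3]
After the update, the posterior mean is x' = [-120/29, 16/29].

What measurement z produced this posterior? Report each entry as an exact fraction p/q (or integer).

z = [-3]

x̄ = F·x = [-4, 0]
P̄ = F·P·Fᵀ + Q = [12 -12; -12 30]
S = H·P̄·Hᵀ + R = [87]
K = P̄·Hᵀ·S⁻¹ = [-4/29; 16/29]
x' − x̄ = [-4/29, 16/29] = K·y
y = (KᵀK)⁻¹·Kᵀ·(x' − x̄) = [1]
z = y + H·x̄ = [1] + [-4] = [-3]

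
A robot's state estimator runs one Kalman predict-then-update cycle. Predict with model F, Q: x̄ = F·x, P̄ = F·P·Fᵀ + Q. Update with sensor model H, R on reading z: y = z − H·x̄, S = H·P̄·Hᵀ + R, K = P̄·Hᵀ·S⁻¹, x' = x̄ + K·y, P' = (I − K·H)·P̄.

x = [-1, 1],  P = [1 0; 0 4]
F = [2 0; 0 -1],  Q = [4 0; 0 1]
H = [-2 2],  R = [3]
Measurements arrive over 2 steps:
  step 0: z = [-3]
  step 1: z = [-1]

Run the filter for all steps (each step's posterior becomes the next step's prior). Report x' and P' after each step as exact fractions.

step 0: x' = [-6/11, -21/11], P' = [184/55 32/11; 32/11 35/11]
step 1: x' = [1388/1067, 937/1067], P' = [11412/7469 7584/7469; 7584/7469 9234/7469]

step 0: x̄ = F·x = [-2, -1]
step 0: P̄ = F·P·Fᵀ + Q = [8 0; 0 5]
step 0: y = z − H·x̄ = [-5]
step 0: S = H·P̄·Hᵀ + R = [55]
step 0: K = P̄·Hᵀ·S⁻¹ = [-16/55; 2/11]
step 0: x' = x̄ + K·y = [-6/11, -21/11]
step 0: P' = (I − K·H)·P̄ = [184/55 32/11; 32/11 35/11]
step 1: x̄ = F·x = [-12/11, 21/11]
step 1: P̄ = F·P·Fᵀ + Q = [956/55 -64/11; -64/11 46/11]
step 1: y = z − H·x̄ = [-7]
step 1: S = H·P̄·Hᵀ + R = [679/5]
step 1: K = P̄·Hᵀ·S⁻¹ = [-232/679; 100/679]
step 1: x' = x̄ + K·y = [1388/1067, 937/1067]
step 1: P' = (I − K·H)·P̄ = [11412/7469 7584/7469; 7584/7469 9234/7469]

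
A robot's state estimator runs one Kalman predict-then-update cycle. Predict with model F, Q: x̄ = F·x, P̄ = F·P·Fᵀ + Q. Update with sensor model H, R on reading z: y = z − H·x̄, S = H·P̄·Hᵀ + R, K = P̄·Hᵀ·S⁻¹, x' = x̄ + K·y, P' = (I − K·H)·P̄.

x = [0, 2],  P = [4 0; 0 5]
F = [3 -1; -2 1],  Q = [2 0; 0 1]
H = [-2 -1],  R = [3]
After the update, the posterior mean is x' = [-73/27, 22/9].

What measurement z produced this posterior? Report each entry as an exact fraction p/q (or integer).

x̄ = F·x = [-2, 2]
P̄ = F·P·Fᵀ + Q = [43 -29; -29 22]
S = H·P̄·Hᵀ + R = [81]
K = P̄·Hᵀ·S⁻¹ = [-19/27; 4/9]
x' − x̄ = [-19/27, 4/9] = K·y
y = (KᵀK)⁻¹·Kᵀ·(x' − x̄) = [1]
z = y + H·x̄ = [1] + [2] = [3]

z = [3]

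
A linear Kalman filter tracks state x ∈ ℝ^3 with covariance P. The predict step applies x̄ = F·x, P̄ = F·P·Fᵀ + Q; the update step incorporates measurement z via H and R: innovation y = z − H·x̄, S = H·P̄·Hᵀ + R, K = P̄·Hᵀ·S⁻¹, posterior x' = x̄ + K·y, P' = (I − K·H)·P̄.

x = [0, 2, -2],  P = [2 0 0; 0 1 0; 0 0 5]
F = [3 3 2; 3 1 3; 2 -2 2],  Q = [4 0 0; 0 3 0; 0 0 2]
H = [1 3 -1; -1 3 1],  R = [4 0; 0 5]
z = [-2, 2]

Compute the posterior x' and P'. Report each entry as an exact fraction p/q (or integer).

x̄ = F·x = [2, -4, -8]
P̄ = F·P·Fᵀ + Q = [51 51 26; 51 67 40; 26 40 34]
y = z − H·x̄ = [0, 24]
S = H·P̄·Hᵀ + R = [706 570; 570 575]
K = P̄·Hᵀ·S⁻¹ = [2939/8105 -5546/40525; 272/1621 266/1621; -856/8105 13264/40525]
x' = x̄ + K·y = [-52054/40525, -100/1621, -5864/40525]
P' = (I − K·H)·P̄ = [160953/40525 207/1621 117698/40525; 207/1621 403/1621 328/1621; 117698/40525 328/1621 159418/40525]

x' = [-52054/40525, -100/1621, -5864/40525]
P' = [160953/40525 207/1621 117698/40525; 207/1621 403/1621 328/1621; 117698/40525 328/1621 159418/40525]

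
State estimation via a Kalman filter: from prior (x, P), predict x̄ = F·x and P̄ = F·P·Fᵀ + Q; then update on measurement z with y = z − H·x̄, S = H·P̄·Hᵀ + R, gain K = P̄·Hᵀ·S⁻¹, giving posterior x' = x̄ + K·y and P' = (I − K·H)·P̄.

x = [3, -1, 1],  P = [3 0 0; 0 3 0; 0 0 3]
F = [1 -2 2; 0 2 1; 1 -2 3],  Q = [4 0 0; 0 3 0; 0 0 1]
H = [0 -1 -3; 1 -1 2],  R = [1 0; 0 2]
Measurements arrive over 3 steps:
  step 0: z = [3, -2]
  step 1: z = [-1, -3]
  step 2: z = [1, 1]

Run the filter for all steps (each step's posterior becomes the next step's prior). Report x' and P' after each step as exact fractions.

step 0: x' = [-2069/17078, -1829/17078, -8141/8539], P' = [101661/34156 50793/34156 -8359/17078; 50793/34156 53469/34156 -6663/17078; -8359/17078 -6663/17078 1674/8539]
step 1: x' = [-84471139/63201007, 58384520/63201007, -8400795/63201007], P' = [184889379/63201007 89567923/63201007 -30621212/63201007; 89567923/63201007 91619025/63201007 -23815610/63201007; -30621212/63201007 -23815610/63201007 12334917/63201007]
step 2: x' = [-2468110111/18282375673, -17188701326/18282375673, -1544159648/54847127019], P' = [106826725695/36564751346 51649379639/36564751346 -8836037374/18282375673; 51649379639/36564751346 52787959795/36564751346 -6860141024/18282375673; -8836037374/18282375673 -6860141024/18282375673 10681100465/54847127019]

step 0: x̄ = F·x = [7, -1, 8]
step 0: P̄ = F·P·Fᵀ + Q = [31 -6 33; -6 18 -3; 33 -3 43]
step 0: y = z − H·x̄ = [26, -26]
step 0: S = H·P̄·Hᵀ + R = [388 -336; -336 379]
step 0: K = P̄·Hᵀ·S⁻¹ = [-639/34156 2179/8539; -13491/34156 -3666/8539; -3381/17078 1250/8539]
step 0: x' = x̄ + K·y = [-2069/17078, -1829/17078, -8141/8539]
step 0: P' = (I − K·H)·P̄ = [101661/34156 50793/34156 -8359/17078; 50793/34156 53469/34156 -6663/17078; -8359/17078 -6663/17078 1674/8539]
step 1: x̄ = F·x = [-30975/17078, -9970/8539, -47257/17078]
step 1: P̄ = F·P·Fᵀ + Q = [315509/34156 -35567/8539 202211/34156; -35567/8539 67434/8539 -40556/8539; 202211/34156 -40556/8539 266389/34156]
step 1: y = z − H·x̄ = [-178789/17078, 54315/17078]
step 1: S = H·P̄·Hᵀ + R = [1728049/34156 -1955187/34156; -1955187/34156 3461389/34156]
step 1: K = P̄·Hᵀ·S⁻¹ = [2295713/63201007 17039516/63201007; -20172195/63201007 -24841161/63201007; -13189141/63201007 8932116/63201007]
step 1: x' = x̄ + K·y = [-84471139/63201007, 58384520/63201007, -8400795/63201007]
step 1: P' = (I − K·H)·P̄ = [184889379/63201007 89567923/63201007 -30621212/63201007; 89567923/63201007 91619025/63201007 -23815610/63201007; -30621212/63201007 -23815610/63201007 12334917/63201007]
step 2: x̄ = F·x = [-218041769/63201007, 108368245/63201007, -226442564/63201007]
step 2: P̄ = F·P·Fᵀ + Q = [563277515/63201007 -240922852/63201007 352153329/63201007; -240922852/63201007 473151598/63201007 -276219155/63201007; 352153329/63201007 -276219155/63201007 469369095/63201007]
step 2: y = z − H·x̄ = [-507758440/63201007, 842496149/63201007]
step 2: S = H·P̄·Hᵀ + R = [3103359530/63201007 -3434819262/63201007; -3434819262/63201007 6035643147/63201007]
step 2: K = P̄·Hᵀ·S⁻¹ = [1366844605/36564751346 4958299140/18282375673; -11627113651/36564751346 -7144786063/18282375673; -3820959441/18282375673 7717255940/54847127019]
step 2: x' = x̄ + K·y = [-2468110111/18282375673, -17188701326/18282375673, -1544159648/54847127019]
step 2: P' = (I − K·H)·P̄ = [106826725695/36564751346 51649379639/36564751346 -8836037374/18282375673; 51649379639/36564751346 52787959795/36564751346 -6860141024/18282375673; -8836037374/18282375673 -6860141024/18282375673 10681100465/54847127019]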